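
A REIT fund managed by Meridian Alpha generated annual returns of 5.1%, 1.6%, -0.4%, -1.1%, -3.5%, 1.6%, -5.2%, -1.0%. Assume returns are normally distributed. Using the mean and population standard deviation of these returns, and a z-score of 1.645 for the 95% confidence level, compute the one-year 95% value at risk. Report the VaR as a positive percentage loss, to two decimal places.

μ = (5.1 + 1.6 − 0.4 − 1.1 − 3.5 + 1.6 − 5.2 − 1) / 8 = -0.3625%
Population σ = √[Σ(r − μ)² / 8] = √[71.7388 / 8] = √8.9674 = 2.9946%
VaR = −(μ − z·σ) = −(-0.3625 − 1.645 × 2.9946) = −(-5.2886) = 5.2886%

5.29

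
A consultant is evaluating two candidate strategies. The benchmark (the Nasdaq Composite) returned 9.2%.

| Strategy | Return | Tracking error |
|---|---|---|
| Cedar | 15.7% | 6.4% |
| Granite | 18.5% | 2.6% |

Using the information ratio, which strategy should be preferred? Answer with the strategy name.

Cedar: IR = (15.7% − 9.2%) / 6.4% = 1.016
Granite: IR = (18.5% − 9.2%) / 2.6% = 3.577
Highest: Granite (3.577).

Granite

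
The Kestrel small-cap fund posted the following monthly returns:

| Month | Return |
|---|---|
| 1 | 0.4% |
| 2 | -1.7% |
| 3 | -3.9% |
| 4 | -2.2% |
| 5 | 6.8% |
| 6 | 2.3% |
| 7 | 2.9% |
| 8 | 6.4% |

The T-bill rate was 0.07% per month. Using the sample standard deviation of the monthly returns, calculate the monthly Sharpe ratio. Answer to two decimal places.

μ = (0.4 − 1.7 − 3.9 − 2.2 + 6.8 + 2.3 + 2.9 + 6.4) / 8 = 1.3750%
Sample σ = √[Σ(r − μ)² / 7] = √[108.8750 / 7] = √15.5536 = 3.9438%
Sharpe = (μ − rf) / σ = (1.3750 − 0.07) / 3.9438 = 1.3050 / 3.9438 = 0.3309

0.33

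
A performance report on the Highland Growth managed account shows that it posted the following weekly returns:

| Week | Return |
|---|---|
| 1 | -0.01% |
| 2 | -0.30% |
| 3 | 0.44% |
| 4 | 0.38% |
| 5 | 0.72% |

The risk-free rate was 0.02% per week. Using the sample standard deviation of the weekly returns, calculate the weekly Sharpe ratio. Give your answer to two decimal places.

0.56

Mean return r̄ = 1.230 / 5 = 0.2460%
Σ(r − r̄)² = (-0.01 − 0.2460)² + (-0.3 − 0.2460)² + … = 0.6439
σ = √[0.6439 / 4] = 0.4012%
Sharpe = (r̄ − rf) / σ = (0.2460 − 0.02) / 0.4012 = 0.2260 / 0.4012 = 0.5633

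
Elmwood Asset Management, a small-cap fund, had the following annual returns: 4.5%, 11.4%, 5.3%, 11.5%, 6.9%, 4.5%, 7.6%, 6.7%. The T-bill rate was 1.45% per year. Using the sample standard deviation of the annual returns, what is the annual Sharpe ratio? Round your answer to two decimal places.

2.09

r̄ = (4.5 + 11.4 + 5.3 + 11.5 + 6.9 + 4.5 + 7.6 + 6.7) / 8 = 7.3000%
Σ(r − r̄)² = (4.5 − 7.3000)² + (11.4 − 7.3000)² + … = 54.7400
σ = √[54.7400 / 7] = 2.7964%
Sharpe = (r̄ − rf) / σ = (7.3000 − 1.45) / 2.7964 = 5.8500 / 2.7964 = 2.0920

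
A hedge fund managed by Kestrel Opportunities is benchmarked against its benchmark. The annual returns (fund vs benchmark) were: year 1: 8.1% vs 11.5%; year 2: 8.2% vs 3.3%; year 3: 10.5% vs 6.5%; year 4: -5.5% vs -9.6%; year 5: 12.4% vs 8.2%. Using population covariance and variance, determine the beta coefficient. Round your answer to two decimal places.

0.79

r̄p = 6.7400%,  r̄m = 3.9800%
Cov = Σ(rp − r̄p)(rm − r̄m) / 5 = 41.7628
Var(rm) = Σ(rm − r̄m)² / 5 = 53.1176
β = Cov / Var = 41.7628 / 53.1176 = 0.7862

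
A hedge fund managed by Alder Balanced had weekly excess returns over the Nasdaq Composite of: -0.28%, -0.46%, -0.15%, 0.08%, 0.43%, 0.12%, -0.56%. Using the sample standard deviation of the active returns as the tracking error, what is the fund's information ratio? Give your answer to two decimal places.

Mean return μ = -0.820 / 7 = -0.1171%
Σ(r − μ)² = 0.7357; sample σ = √(0.7357/6) = 0.3502%
IR = μ / tracking error = -0.1171 / 0.3502 = -0.3344

-0.33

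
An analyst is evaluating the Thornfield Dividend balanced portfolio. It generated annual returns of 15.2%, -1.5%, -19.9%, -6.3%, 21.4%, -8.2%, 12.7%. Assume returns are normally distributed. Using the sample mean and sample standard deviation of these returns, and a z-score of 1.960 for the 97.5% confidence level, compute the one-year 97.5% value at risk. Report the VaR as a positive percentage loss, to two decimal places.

27.27

Mean return r̄ = 13.40 / 7 = 1.9143%
Sample σ = √[Σ(r − r̄)² / 6] = √[1329.8286 / 6] = √221.6381 = 14.8875%
VaR = −(r̄ − z·σ) = −(1.9143 − 1.960 × 14.8875) = −(-27.2652) = 27.2652%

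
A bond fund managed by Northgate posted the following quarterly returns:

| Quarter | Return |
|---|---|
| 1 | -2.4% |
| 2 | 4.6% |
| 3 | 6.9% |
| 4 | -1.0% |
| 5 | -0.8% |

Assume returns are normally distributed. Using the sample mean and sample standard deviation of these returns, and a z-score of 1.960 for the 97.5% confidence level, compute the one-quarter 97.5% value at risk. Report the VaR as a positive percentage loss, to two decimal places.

6.47

r̄ = (-2.4 + 4.6 + 6.9 − 1 − 0.8) / 5 = 7.30 / 5 = 1.4600%
Σ(r − r̄)² = 65.5120; sample σ = √(65.5120/4) = 4.0470%
VaR = −(r̄ − z·σ) = −(1.4600 − 1.960 × 4.0470) = −(-6.4721) = 6.4721%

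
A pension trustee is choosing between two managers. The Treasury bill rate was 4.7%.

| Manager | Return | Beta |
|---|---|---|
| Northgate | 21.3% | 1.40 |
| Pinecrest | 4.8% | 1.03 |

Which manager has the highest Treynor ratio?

Northgate: Treynor = (21.3% − 4.7%) / 1.40 = 11.857
Pinecrest: Treynor = (4.8% − 4.7%) / 1.03 = 0.097
Highest: Northgate (11.857).

Northgate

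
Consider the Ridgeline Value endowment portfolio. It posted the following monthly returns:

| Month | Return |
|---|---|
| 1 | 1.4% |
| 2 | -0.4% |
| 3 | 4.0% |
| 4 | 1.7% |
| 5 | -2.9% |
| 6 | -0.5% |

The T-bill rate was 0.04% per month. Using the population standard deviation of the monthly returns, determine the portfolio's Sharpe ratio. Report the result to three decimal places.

r̄ = (1.4 − 0.4 + 4 + 1.7 − 2.9 − 0.5) / 6 = 0.5500%
Population σ = √[Σ(r − r̄)² / 6] = √[27.8550 / 6] = √4.6425 = 2.1546%
Sharpe = (r̄ − rf) / σ = (0.5500 − 0.04) / 2.1546 = 0.5100 / 2.1546 = 0.2367

0.237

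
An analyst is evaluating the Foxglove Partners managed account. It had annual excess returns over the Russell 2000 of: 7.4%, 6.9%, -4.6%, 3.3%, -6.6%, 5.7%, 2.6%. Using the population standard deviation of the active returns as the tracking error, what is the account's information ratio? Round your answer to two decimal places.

0.41

Mean return r̄ = 14.70 / 7 = 2.1000%
Population std dev = √[186.3600 / 7] = 5.1597%
IR = r̄ / tracking error = 2.1000 / 5.1597 = 0.4070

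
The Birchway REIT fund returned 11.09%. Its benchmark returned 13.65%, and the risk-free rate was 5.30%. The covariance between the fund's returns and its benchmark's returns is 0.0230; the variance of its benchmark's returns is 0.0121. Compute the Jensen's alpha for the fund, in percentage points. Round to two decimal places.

β = Cov / Var = 0.0230 / 0.0121 = 1.9008
E[R] = Rf + β(Rm − Rf) = 5.30% + 1.9008 × (13.65% − 5.30%) = 21.1717%
α = Rp − E[R] = 11.09% − 21.1717% = -10.0817

-10.08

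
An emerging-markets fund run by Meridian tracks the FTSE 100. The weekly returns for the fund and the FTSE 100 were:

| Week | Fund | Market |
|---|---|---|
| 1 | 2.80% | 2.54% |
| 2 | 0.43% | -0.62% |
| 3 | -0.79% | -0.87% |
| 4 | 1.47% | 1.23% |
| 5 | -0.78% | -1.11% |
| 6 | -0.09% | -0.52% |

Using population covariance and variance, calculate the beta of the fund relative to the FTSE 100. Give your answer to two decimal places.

0.94

r̄p = 0.5067%,  r̄m = 0.1083%
Cov = Σ(rp − r̄p)(rm − r̄m) / 6 = 1.6540
Var(rm) = Σ(rm − r̄m)² / 6 = 1.7563
β = Cov / Var = 1.6540 / 1.7563 = 0.9418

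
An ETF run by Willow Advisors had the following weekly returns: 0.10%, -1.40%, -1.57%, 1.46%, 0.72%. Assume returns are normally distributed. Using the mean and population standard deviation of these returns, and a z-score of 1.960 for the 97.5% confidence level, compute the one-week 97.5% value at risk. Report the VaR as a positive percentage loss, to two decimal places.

2.46

r̄ = (0.1 − 1.4 − 1.57 + 1.46 + 0.72) / 5 = -0.1380%
Population std dev = √[6.9897 / 5] = 1.1823%
VaR = −(r̄ − z·σ) = −(-0.1380 − 1.960 × 1.1823) = −(-2.4553) = 2.4553%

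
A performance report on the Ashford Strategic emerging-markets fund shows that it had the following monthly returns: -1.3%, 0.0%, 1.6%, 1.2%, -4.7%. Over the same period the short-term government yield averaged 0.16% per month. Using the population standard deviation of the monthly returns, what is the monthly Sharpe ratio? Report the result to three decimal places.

-0.353

Mean return μ = -3.20 / 5 = -0.6400%
Population std dev = √[25.7320 / 5] = 2.2686%
Sharpe = (μ − rf) / σ = (-0.6400 − 0.16) / 2.2686 = -0.8000 / 2.2686 = -0.3526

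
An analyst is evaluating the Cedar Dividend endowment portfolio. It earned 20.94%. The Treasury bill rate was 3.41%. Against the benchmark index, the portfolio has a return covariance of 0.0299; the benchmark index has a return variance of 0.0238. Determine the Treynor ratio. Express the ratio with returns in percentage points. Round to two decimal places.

β = Cov / Var = 0.0299 / 0.0238 = 1.2563
Treynor = (Rp − Rf) / β = (20.94% − 3.41%) / 1.2563 = 17.53 / 1.2563 = 13.9537

13.95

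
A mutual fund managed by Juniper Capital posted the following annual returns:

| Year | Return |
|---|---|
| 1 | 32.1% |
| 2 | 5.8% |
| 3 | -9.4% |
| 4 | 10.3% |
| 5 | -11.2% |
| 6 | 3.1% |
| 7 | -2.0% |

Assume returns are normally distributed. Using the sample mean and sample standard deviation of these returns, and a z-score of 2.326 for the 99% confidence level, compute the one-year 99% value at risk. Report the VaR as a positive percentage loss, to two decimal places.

29.87

Mean return r̄ = 28.70 / 7 = 4.1000%
Σ(r − r̄)² = 1279.8800; sample σ = √(1279.8800/6) = 14.6053%
VaR = −(r̄ − z·σ) = −(4.1000 − 2.326 × 14.6053) = −(-29.8719) = 29.8719%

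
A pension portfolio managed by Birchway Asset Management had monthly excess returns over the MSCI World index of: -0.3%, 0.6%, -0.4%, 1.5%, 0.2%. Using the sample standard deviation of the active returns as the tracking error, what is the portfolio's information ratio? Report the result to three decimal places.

0.414

Mean return μ = 1.60 / 5 = 0.3200%
Sample std dev = √[2.3880 / 4] = 0.7727%
IR = μ / tracking error = 0.3200 / 0.7727 = 0.4141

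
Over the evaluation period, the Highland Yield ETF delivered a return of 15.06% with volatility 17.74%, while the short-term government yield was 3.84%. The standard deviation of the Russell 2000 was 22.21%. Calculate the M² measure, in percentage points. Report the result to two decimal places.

Sharpe = (Rp − Rf) / σp = (15.06% − 3.84%) / 17.74% = 0.6325
M² = Rf + Sharpe × σm = 3.84% + 0.6325 × 22.21% = 17.8878%

17.89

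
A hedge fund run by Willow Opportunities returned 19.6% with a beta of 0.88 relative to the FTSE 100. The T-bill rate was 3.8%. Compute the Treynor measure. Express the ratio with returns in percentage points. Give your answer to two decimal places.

17.95

Treynor = (Rp − Rf) / β = (19.6% − 3.8%) / 0.88 = 15.80 / 0.88 = 17.9545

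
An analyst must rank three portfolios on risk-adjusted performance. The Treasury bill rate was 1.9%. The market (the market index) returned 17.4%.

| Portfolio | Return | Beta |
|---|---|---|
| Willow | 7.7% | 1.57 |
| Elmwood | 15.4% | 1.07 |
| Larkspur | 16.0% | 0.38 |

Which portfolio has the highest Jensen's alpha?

Larkspur

Willow: α = 7.7% − [1.9% + 1.57 × (17.4% − 1.9%)] = -18.535
Elmwood: α = 15.4% − [1.9% + 1.07 × (17.4% − 1.9%)] = -3.085
Larkspur: α = 16.0% − [1.9% + 0.38 × (17.4% − 1.9%)] = 8.210
Highest: Larkspur (8.210).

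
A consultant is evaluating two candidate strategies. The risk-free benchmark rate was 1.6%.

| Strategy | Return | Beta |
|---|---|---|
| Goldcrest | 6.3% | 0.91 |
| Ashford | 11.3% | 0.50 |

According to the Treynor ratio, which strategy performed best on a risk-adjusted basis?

Goldcrest: Treynor = (6.3% − 1.6%) / 0.91 = 5.165
Ashford: Treynor = (11.3% − 1.6%) / 0.50 = 19.400
Highest: Ashford (19.400).

Ashford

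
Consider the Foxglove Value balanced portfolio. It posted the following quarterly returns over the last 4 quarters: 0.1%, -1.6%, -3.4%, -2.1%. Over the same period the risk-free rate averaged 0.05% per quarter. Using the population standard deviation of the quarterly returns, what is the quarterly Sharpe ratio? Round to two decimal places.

Mean return r̄ = -7.00 / 4 = -1.7500%
Population σ = √[Σ(r − r̄)² / 4] = √[6.2900 / 4] = √1.5725 = 1.2540%
Sharpe = (r̄ − rf) / σ = (-1.7500 − 0.05) / 1.2540 = -1.8000 / 1.2540 = -1.4354

-1.44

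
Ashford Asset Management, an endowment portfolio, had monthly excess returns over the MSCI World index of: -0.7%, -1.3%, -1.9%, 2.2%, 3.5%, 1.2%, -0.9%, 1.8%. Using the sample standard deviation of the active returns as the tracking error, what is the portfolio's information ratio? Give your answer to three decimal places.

0.251

μ = (-0.7 − 1.3 − 1.9 + 2.2 + 3.5 + 1.2 − 0.9 + 1.8) / 8 = 0.4875%
Sample σ = √[Σ(r − μ)² / 7] = √[26.4688 / 7] = √3.7813 = 1.9446%
IR = μ / tracking error = 0.4875 / 1.9446 = 0.2507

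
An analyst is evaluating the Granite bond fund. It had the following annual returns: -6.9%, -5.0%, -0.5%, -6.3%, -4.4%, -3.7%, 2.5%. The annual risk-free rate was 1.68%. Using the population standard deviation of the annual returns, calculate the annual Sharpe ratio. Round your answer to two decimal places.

-1.66

r̄ = (-6.9 − 5 − 0.5 − 6.3 − 4.4 − 3.7 + 2.5) / 7 = -24.30 / 7 = -3.4714%
Population σ = √[Σ(r − r̄)² / 7] = √[67.4943 / 7] = √9.6420 = 3.1052%
Sharpe = (r̄ − rf) / σ = (-3.4714 − 1.68) / 3.1052 = -5.1514 / 3.1052 = -1.6590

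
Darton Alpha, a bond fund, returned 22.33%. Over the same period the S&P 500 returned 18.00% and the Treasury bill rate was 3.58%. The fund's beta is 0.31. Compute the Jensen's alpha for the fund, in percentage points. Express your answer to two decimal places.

14.28

CAPM expected return = Rf + β(Rm − Rf) = 3.58% + 0.31 × (18.00% − 3.58%) = 3.58 + 0.31 × 14.42 = 8.0502%
Jensen's α = Rp − E[R] = 22.33% − 8.0502% = 14.2798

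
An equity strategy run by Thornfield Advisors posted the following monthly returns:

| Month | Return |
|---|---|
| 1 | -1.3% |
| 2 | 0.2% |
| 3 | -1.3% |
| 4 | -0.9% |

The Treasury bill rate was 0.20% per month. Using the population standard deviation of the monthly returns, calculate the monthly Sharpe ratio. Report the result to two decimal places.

-1.67

r̄ = (-1.3 + 0.2 − 1.3 − 0.9) / 4 = -3.30 / 4 = -0.8250%
Σ(r − r̄)² = (-1.3 − (-0.8250))² + (0.2 − (-0.8250))² + … = 1.5075
population σ = √(1.5075 / 4) = √0.3769 = 0.6139%
Sharpe = (r̄ − rf) / σ = (-0.8250 − 0.2) / 0.6139 = -1.0250 / 0.6139 = -1.6697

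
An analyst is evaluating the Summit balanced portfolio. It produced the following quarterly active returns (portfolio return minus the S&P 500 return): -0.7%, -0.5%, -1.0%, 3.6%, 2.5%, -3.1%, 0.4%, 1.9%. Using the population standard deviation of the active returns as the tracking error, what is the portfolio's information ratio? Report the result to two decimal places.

Mean return r̄ = 3.10 / 8 = 0.3875%
Σ(r − r̄)² = 33.1288; population σ = √(33.1288/8) = 2.0350%
IR = r̄ / tracking error = 0.3875 / 2.0350 = 0.1904

0.19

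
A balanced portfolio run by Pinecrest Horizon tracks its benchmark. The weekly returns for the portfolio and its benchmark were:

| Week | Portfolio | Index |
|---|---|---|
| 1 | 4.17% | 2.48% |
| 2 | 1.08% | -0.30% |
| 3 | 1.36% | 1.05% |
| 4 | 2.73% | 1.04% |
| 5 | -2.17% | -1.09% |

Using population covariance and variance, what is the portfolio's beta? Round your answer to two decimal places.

1.59

r̄p = 1.4340%,  r̄m = 0.6360%
Cov = Σ(rp − r̄p)(rm − r̄m) / 5 = 2.4180
Var(rm) = Σ(rm − r̄m)² / 5 = 1.5180
β = Cov / Var = 2.4180 / 1.5180 = 1.5929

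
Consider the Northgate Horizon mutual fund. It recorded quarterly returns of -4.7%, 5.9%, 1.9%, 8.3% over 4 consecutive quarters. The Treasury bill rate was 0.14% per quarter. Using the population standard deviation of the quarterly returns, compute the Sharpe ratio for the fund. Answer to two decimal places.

μ = (-4.7 + 5.9 + 1.9 + 8.3) / 4 = 2.8500%
Σ(r − μ)² = (-4.7 − 2.8500)² + (5.9 − 2.8500)² + … = 96.9100
population σ = √(96.9100 / 4) = √24.2275 = 4.9221%
Sharpe = (μ − rf) / σ = (2.8500 − 0.14) / 4.9221 = 2.7100 / 4.9221 = 0.5506

0.55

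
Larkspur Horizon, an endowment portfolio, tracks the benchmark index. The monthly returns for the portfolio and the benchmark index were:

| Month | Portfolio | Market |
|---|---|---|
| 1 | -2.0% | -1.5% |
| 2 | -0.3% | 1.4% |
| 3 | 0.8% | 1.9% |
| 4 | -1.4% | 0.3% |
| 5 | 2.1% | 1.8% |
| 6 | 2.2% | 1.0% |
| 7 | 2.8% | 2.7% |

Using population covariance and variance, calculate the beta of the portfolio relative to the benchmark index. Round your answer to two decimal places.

r̄p = 0.6000%,  r̄m = 1.0857%
Cov = Σ(rp − r̄p)(rm − r̄m) / 7 = 1.8086
Var(rm) = Σ(rm − r̄m)² / 7 = 1.5984
β = Cov / Var = 1.8086 / 1.5984 = 1.1315

1.13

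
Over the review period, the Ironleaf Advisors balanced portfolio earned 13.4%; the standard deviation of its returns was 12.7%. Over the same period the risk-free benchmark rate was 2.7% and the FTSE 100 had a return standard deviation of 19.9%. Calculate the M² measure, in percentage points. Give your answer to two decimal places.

Sharpe = (Rp − Rf) / σp = (13.4% − 2.7%) / 12.7% = 0.8425
M² = Rf + Sharpe × σm = 2.7% + 0.8425 × 19.9% = 19.4658%

19.47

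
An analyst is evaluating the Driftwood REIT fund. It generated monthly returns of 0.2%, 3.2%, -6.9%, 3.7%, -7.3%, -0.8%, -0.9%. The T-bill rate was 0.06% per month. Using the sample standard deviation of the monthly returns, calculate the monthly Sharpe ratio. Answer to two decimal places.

Mean return r̄ = -8.80 / 7 = -1.2571%
Σ(r − r̄)² = (0.2 − (-1.2571))² + (3.2 − (-1.2571))² + … = 115.2571
sample σ = √(115.2571 / 6) = √19.2095 = 4.3829%
Sharpe = (r̄ − rf) / σ = (-1.2571 − 0.06) / 4.3829 = -1.3171 / 4.3829 = -0.3005

-0.30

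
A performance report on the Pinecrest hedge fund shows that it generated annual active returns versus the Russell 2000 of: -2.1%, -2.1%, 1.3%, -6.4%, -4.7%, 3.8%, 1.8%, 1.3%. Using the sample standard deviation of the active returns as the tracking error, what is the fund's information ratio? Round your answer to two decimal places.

r̄ = (-2.1 − 2.1 + 1.3 − 6.4 − 4.7 + 3.8 + 1.8 + 1.3) / 8 = -7.10 / 8 = -0.8875%
Sample std dev = √[86.6288 / 7] = 3.5179%
IR = r̄ / tracking error = -0.8875 / 3.5179 = -0.2523

-0.25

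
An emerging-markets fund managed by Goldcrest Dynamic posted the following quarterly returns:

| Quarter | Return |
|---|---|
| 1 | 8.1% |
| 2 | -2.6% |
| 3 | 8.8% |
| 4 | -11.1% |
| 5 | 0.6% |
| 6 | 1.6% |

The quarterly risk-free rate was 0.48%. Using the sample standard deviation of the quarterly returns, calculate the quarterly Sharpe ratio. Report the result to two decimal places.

0.06

Mean return r̄ = 5.40 / 6 = 0.9000%
Σ(r − r̄)² = 271.0800; sample σ = √(271.0800/5) = 7.3632%
Sharpe = (r̄ − rf) / σ = (0.9000 − 0.48) / 7.3632 = 0.4200 / 7.3632 = 0.0570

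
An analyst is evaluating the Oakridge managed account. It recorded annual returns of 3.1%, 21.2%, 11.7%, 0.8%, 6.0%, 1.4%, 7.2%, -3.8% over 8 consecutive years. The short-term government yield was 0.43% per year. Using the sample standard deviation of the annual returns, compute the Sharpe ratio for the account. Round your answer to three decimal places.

Mean return μ = 47.60 / 8 = 5.9500%
Σ(r − μ)² = (3.1 − 5.9500)² + (21.2 − 5.9500)² + (11.7 − 5.9500)² + … = 417.6000
sample σ = √(417.6000 / 7) = √59.6571 = 7.7238%
Sharpe = (μ − rf) / σ = (5.9500 − 0.43) / 7.7238 = 5.5200 / 7.7238 = 0.7147

0.715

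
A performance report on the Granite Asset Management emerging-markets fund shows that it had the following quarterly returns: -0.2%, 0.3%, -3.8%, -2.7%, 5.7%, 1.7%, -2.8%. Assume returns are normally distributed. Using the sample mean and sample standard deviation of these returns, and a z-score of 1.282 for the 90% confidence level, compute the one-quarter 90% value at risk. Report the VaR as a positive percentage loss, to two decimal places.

4.46

μ = (-0.2 + 0.3 − 3.8 − 2.7 + 5.7 + 1.7 − 2.8) / 7 = -1.80 / 7 = -0.2571%
Σ(r − μ)² = (-0.2 − (-0.2571))² + (0.3 − (-0.2571))² + … = 64.6171
sample σ = √(64.6171 / 6) = √10.7695 = 3.2817%
VaR = −(μ − z·σ) = −(-0.2571 − 1.282 × 3.2817) = −(-4.4642) = 4.4642%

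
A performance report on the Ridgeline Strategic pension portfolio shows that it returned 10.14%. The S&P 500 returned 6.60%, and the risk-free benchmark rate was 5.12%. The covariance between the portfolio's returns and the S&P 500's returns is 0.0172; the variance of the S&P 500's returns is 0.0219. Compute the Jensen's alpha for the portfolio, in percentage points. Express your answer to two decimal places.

β = Cov / Var = 0.0172 / 0.0219 = 0.7854
E[R] = Rf + β(Rm − Rf) = 5.12% + 0.7854 × (6.60% − 5.12%) = 6.2824%
α = Rp − E[R] = 10.14% − 6.2824% = 3.8576

3.86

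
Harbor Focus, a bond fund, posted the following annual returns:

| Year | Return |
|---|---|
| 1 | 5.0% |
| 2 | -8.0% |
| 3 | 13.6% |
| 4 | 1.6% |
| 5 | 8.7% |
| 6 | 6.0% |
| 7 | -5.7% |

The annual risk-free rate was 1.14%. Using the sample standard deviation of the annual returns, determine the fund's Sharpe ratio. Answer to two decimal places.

μ = (5 − 8 + 13.6 + 1.6 + 8.7 + 6 − 5.7) / 7 = 21.20 / 7 = 3.0286%
Σ(r − μ)² = 356.4943; sample σ = √(356.4943/6) = 7.7082%
Sharpe = (μ − rf) / σ = (3.0286 − 1.14) / 7.7082 = 1.8886 / 7.7082 = 0.2450

0.25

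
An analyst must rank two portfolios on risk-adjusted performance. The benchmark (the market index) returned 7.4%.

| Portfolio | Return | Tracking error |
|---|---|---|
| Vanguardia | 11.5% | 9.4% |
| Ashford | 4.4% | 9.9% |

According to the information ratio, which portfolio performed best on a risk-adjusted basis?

Vanguardia

Vanguardia: IR = (11.5% − 7.4%) / 9.4% = 0.436
Ashford: IR = (4.4% − 7.4%) / 9.9% = -0.303
Highest: Vanguardia (0.436).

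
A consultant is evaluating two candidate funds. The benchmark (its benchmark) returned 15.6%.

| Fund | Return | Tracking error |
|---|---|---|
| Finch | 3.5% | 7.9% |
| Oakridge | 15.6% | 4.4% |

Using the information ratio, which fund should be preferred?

Oakridge

Finch: IR = (3.5% − 15.6%) / 7.9% = -1.532
Oakridge: IR = (15.6% − 15.6%) / 4.4% = 0.000
Highest: Oakridge (0.000).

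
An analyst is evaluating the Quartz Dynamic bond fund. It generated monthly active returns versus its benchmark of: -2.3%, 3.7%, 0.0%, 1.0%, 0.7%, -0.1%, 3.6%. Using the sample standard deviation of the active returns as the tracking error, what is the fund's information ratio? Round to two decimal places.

0.44

Mean return r̄ = 6.60 / 7 = 0.9429%
Σ(r − r̄)² = (-2.3 − 0.9429)² + (3.7 − 0.9429)² + (0 − 0.9429)² + … = 27.2171
sample σ = √(27.2171 / 6) = √4.5362 = 2.1298%
IR = r̄ / tracking error = 0.9429 / 2.1298 = 0.4427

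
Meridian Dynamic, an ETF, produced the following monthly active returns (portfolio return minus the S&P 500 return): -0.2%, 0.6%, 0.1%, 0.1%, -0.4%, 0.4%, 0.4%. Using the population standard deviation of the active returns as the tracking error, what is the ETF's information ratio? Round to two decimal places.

r̄ = (-0.2 + 0.6 + 0.1 + 0.1 − 0.4 + 0.4 + 0.4) / 7 = 1.00 / 7 = 0.1429%
Σ(r − r̄)² = 0.7571; population σ = √(0.7571/7) = 0.3289%
IR = r̄ / tracking error = 0.1429 / 0.3289 = 0.4345

0.43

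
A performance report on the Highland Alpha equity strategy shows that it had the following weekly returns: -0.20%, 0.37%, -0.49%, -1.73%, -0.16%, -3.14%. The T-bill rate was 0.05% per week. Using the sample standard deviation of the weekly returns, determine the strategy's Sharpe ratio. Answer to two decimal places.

-0.72

Mean return r̄ = -5.350 / 6 = -0.8917%
Σ(r − r̄)² = (-0.2 − (-0.8917))² + (0.37 − (-0.8917))² + … = 8.5247
σ = √[8.5247 / 5] = 1.3057%
Sharpe = (r̄ − rf) / σ = (-0.8917 − 0.05) / 1.3057 = -0.9417 / 1.3057 = -0.7212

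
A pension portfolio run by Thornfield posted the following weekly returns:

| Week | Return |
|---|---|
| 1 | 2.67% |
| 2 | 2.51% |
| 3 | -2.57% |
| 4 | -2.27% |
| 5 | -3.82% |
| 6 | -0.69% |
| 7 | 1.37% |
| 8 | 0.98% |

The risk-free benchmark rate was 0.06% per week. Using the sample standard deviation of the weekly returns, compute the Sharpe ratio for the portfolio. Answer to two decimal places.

Mean return r̄ = -1.820 / 8 = -0.2275%
Sample std dev = √[42.6786 / 7] = 2.4692%
Sharpe = (r̄ − rf) / σ = (-0.2275 − 0.06) / 2.4692 = -0.2875 / 2.4692 = -0.1164

-0.12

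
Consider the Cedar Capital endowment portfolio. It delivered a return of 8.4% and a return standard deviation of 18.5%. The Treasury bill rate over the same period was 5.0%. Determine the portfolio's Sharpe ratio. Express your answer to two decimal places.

0.18

Sharpe = (Rp − Rf) / σp = (8.4% − 5.0%) / 18.5% = 3.40% / 18.5% = 0.1838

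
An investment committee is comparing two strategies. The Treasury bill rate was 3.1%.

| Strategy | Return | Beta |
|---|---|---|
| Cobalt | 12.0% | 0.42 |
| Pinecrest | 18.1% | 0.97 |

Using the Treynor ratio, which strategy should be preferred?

Cobalt: Treynor = (12.0% − 3.1%) / 0.42 = 21.190
Pinecrest: Treynor = (18.1% − 3.1%) / 0.97 = 15.464
Highest: Cobalt (21.190).

Cobalt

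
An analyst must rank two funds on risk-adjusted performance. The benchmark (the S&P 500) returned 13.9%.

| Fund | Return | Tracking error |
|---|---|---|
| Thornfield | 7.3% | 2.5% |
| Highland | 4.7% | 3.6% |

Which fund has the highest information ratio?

Thornfield: IR = (7.3% − 13.9%) / 2.5% = -2.640
Highland: IR = (4.7% − 13.9%) / 3.6% = -2.556
Highest: Highland (-2.556).

Highland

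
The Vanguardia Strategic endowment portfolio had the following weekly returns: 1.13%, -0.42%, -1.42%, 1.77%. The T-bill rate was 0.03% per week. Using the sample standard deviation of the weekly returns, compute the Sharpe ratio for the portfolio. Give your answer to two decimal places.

Mean return μ = 1.060 / 4 = 0.2650%
Σ(r − μ)² = (1.13 − 0.2650)² + (-0.42 − 0.2650)² + (-1.42 − 0.2650)² + … = 6.3217
sample σ = √(6.3217 / 3) = √2.1072 = 1.4516%
Sharpe = (μ − rf) / σ = (0.2650 − 0.03) / 1.4516 = 0.2350 / 1.4516 = 0.1619

0.16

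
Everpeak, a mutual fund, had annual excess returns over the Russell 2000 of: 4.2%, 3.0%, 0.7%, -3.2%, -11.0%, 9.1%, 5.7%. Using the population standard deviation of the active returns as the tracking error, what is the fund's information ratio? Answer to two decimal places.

0.20

r̄ = (4.2 + 3 + 0.7 − 3.2 − 11 + 9.1 + 5.7) / 7 = 1.2143%
Population σ = √[Σ(r − r̄)² / 7] = √[263.3486 / 7] = √37.6212 = 6.1336%
IR = r̄ / tracking error = 1.2143 / 6.1336 = 0.1980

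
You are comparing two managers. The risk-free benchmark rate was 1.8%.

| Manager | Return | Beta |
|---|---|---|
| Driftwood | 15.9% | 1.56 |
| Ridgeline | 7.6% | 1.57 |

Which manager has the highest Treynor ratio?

Driftwood: Treynor = (15.9% − 1.8%) / 1.56 = 9.038
Ridgeline: Treynor = (7.6% − 1.8%) / 1.57 = 3.694
Highest: Driftwood (9.038).

Driftwood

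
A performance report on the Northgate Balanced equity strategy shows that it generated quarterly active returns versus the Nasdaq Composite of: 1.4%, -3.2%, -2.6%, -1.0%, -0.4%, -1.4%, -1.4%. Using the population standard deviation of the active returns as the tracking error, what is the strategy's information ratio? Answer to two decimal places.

Mean return μ = -8.60 / 7 = -1.2286%
Population std dev = √[13.4743 / 7] = 1.3874%
IR = μ / tracking error = -1.2286 / 1.3874 = -0.8855

-0.89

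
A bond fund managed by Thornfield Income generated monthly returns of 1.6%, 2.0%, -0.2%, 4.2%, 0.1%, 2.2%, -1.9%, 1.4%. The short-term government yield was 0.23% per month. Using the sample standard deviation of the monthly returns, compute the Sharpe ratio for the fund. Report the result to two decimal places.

Mean return r̄ = 9.40 / 8 = 1.1750%
Sample σ = √[Σ(r − r̄)² / 7] = √[23.6150 / 7] = √3.3736 = 1.8367%
Sharpe = (r̄ − rf) / σ = (1.1750 − 0.23) / 1.8367 = 0.9450 / 1.8367 = 0.5145

0.51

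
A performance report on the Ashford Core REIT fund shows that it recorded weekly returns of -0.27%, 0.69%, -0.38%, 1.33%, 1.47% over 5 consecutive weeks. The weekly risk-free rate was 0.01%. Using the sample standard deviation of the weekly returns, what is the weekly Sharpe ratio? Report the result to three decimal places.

0.643

μ = (-0.27 + 0.69 − 0.38 + 1.33 + 1.47) / 5 = 0.5680%
Sample σ = √[Σ(r − μ)² / 4] = √[3.0101 / 4] = √0.7525 = 0.8675%
Sharpe = (μ − rf) / σ = (0.5680 − 0.01) / 0.8675 = 0.5580 / 0.8675 = 0.6432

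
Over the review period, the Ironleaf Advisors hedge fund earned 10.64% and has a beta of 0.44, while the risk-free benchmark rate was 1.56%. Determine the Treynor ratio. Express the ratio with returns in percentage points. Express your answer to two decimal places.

20.64

Treynor = (Rp − Rf) / β = (10.64% − 1.56%) / 0.44 = 9.08 / 0.44 = 20.6364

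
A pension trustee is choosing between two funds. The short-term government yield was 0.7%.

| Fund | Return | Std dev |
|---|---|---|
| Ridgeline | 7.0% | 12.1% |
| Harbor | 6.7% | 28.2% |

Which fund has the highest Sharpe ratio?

Ridgeline

Ridgeline: Sharpe ratio = (7.0% − 0.7%) / 12.1% = 0.521
Harbor: Sharpe ratio = (6.7% − 0.7%) / 28.2% = 0.213
Highest: Ridgeline (0.521).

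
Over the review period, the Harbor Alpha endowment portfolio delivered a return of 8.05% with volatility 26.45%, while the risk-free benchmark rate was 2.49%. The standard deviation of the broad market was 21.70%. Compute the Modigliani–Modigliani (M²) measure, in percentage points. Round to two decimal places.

7.05

Sharpe = (Rp − Rf) / σp = (8.05% − 2.49%) / 26.45% = 0.2102
M² = Rf + Sharpe × σm = 2.49% + 0.2102 × 21.70% = 7.0513%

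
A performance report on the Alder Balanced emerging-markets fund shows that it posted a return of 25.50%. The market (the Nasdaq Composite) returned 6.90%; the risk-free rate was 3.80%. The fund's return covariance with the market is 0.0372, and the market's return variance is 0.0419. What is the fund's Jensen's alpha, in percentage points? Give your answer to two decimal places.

18.95

β = Cov / Var = 0.0372 / 0.0419 = 0.8878
E[R] = Rf + β(Rm − Rf) = 3.80% + 0.8878 × (6.90% − 3.80%) = 6.5522%
α = Rp − E[R] = 25.50% − 6.5522% = 18.9478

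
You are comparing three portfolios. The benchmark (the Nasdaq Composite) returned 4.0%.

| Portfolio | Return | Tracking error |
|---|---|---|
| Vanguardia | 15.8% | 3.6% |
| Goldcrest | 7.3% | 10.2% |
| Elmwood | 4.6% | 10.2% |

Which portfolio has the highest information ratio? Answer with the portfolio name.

Vanguardia

Vanguardia: IR = (15.8% − 4.0%) / 3.6% = 3.278
Goldcrest: IR = (7.3% − 4.0%) / 10.2% = 0.324
Elmwood: IR = (4.6% − 4.0%) / 10.2% = 0.059
Highest: Vanguardia (3.278).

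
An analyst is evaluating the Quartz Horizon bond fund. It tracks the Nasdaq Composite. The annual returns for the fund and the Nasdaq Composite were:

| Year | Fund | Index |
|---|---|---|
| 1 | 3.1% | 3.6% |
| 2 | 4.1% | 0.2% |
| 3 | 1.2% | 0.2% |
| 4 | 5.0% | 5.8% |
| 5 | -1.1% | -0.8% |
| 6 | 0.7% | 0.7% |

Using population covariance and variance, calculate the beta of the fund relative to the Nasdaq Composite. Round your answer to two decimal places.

0.67

r̄p = 2.1667%,  r̄m = 1.6167%
Cov = Σ(rp − r̄p)(rm − r̄m) / 6 = 3.5956
Var(rm) = Σ(rm − r̄m)² / 6 = 5.3547
β = Cov / Var = 3.5956 / 5.3547 = 0.6715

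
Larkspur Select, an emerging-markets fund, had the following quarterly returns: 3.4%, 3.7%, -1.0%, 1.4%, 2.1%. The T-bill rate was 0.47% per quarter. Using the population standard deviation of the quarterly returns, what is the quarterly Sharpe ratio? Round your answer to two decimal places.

r̄ = (3.4 + 3.7 − 1 + 1.4 + 2.1) / 5 = 1.9200%
Population std dev = √[14.1880 / 5] = 1.6845%
Sharpe = (r̄ − rf) / σ = (1.9200 − 0.47) / 1.6845 = 1.4500 / 1.6845 = 0.8608

0.86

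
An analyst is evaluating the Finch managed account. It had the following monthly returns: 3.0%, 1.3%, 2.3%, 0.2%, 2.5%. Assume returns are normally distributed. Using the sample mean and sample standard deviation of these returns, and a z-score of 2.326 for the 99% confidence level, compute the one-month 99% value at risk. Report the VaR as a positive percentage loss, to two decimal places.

Mean return μ = 9.30 / 5 = 1.8600%
Σ(r − μ)² = 4.9720; sample σ = √(4.9720/4) = 1.1149%
VaR = −(μ − z·σ) = −(1.8600 − 2.326 × 1.1149) = −(-0.7333) = 0.7333%

0.73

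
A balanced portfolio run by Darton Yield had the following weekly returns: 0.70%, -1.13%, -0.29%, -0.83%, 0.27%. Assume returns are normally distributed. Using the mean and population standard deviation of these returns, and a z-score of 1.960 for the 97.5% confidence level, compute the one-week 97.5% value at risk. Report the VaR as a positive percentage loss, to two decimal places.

1.58

r̄ = (0.7 − 1.13 − 0.29 − 0.83 + 0.27) / 5 = -1.280 / 5 = -0.2560%
Population std dev = √[2.2851 / 5] = 0.6760%
VaR = −(r̄ − z·σ) = −(-0.2560 − 1.960 × 0.6760) = −(-1.5810) = 1.5810%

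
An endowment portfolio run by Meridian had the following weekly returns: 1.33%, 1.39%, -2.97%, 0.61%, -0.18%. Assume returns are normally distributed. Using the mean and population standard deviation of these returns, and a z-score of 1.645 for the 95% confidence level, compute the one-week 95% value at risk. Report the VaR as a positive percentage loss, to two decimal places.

2.61

Mean return μ = 0.180 / 5 = 0.0360%
Population std dev = √[12.9199 / 5] = 1.6075%
VaR = −(μ − z·σ) = −(0.0360 − 1.645 × 1.6075) = −(-2.6083) = 2.6083%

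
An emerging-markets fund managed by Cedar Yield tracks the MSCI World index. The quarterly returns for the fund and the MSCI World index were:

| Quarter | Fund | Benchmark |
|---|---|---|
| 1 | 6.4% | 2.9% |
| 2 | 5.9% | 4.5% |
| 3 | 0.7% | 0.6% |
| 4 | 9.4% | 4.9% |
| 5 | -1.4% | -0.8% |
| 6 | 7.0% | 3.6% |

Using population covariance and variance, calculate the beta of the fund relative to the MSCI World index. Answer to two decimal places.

r̄p = 4.6667%,  r̄m = 2.6167%
Cov = Σ(rp − r̄p)(rm − r̄m) / 6 = 7.4406
Var(rm) = Σ(rm − r̄m)² / 6 = 4.2581
β = Cov / Var = 7.4406 / 4.2581 = 1.7474

1.75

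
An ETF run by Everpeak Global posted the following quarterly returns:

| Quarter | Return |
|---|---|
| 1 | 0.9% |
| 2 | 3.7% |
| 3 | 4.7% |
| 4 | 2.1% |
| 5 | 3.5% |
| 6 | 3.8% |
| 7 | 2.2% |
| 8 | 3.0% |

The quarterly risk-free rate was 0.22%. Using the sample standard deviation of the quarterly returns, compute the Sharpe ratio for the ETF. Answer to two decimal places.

Mean return r̄ = 23.90 / 8 = 2.9875%
Σ(r − r̄)² = (0.9 − 2.9875)² + (3.7 − 2.9875)² + … = 10.1288
σ = √[10.1288 / 7] = 1.2029%
Sharpe = (r̄ − rf) / σ = (2.9875 − 0.22) / 1.2029 = 2.7675 / 1.2029 = 2.3007

2.30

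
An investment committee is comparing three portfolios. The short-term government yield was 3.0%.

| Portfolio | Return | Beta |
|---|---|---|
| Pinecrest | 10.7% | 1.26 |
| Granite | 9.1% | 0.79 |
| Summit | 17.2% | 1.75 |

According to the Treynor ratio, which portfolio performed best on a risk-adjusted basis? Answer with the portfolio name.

Summit

Pinecrest: Treynor = (10.7% − 3.0%) / 1.26 = 6.111
Granite: Treynor = (9.1% − 3.0%) / 0.79 = 7.722
Summit: Treynor = (17.2% − 3.0%) / 1.75 = 8.114
Highest: Summit (8.114).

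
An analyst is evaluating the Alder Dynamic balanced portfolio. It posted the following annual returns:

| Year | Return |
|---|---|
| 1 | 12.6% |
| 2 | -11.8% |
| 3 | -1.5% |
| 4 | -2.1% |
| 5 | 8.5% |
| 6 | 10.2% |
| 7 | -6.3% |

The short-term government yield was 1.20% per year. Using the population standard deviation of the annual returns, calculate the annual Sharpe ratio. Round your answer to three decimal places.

r̄ = (12.6 − 11.8 − 1.5 − 2.1 + 8.5 + 10.2 − 6.3) / 7 = 9.60 / 7 = 1.3714%
Σ(r − r̄)² = (12.6 − 1.3714)² + (-11.8 − 1.3714)² + … = 507.4743
σ = √[507.4743 / 7] = 8.5145%
Sharpe = (r̄ − rf) / σ = (1.3714 − 1.2) / 8.5145 = 0.1714 / 8.5145 = 0.0201

0.020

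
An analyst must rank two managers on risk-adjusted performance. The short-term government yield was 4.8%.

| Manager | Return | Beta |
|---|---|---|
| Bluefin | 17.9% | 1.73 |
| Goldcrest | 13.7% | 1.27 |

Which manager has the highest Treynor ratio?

Bluefin: Treynor = (17.9% − 4.8%) / 1.73 = 7.572
Goldcrest: Treynor = (13.7% − 4.8%) / 1.27 = 7.008
Highest: Bluefin (7.572).

Bluefin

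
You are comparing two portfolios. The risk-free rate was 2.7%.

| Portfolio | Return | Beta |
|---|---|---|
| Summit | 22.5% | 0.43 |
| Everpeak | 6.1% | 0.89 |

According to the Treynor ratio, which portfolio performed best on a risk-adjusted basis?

Summit

Summit: Treynor = (22.5% − 2.7%) / 0.43 = 46.047
Everpeak: Treynor = (6.1% − 2.7%) / 0.89 = 3.820
Highest: Summit (46.047).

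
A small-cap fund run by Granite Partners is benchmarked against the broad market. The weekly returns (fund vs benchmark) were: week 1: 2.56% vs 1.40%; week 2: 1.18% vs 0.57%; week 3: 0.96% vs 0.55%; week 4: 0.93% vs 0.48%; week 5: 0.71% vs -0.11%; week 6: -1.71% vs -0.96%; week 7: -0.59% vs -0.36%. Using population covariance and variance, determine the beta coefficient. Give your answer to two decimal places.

r̄p = 0.5771%,  r̄m = 0.2243%
Cov = Σ(rp − r̄p)(rm − r̄m) / 7 = 0.8715
Var(rm) = Σ(rm − r̄m)² / 7 = 0.5041
β = Cov / Var = 0.8715 / 0.5041 = 1.7288

1.73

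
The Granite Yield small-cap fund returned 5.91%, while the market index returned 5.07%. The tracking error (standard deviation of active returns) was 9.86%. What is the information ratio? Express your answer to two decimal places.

0.09

IR = (Rp − Rb) / TE = (5.91% − 5.07%) / 9.86% = 0.84% / 9.86% = 0.0852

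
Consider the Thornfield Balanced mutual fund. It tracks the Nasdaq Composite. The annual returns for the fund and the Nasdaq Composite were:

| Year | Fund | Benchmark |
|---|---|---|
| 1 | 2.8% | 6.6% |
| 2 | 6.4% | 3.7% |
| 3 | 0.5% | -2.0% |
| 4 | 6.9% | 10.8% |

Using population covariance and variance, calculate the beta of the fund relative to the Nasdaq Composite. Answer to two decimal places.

r̄p = 4.1500%,  r̄m = 4.7750%
Cov = Σ(rp − r̄p)(rm − r̄m) / 4 = 9.1038
Var(rm) = Σ(rm − r̄m)² / 4 = 21.6719
β = Cov / Var = 9.1038 / 21.6719 = 0.4201

0.42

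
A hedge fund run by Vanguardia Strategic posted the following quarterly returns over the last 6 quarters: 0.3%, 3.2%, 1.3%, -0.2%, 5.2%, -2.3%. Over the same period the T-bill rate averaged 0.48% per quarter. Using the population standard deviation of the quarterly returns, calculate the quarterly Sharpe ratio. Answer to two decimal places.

r̄ = (0.3 + 3.2 + 1.3 − 0.2 + 5.2 − 2.3) / 6 = 1.2500%
Population σ = √[Σ(r − r̄)² / 6] = √[35.0150 / 6] = √5.8358 = 2.4157%
Sharpe = (r̄ − rf) / σ = (1.2500 − 0.48) / 2.4157 = 0.7700 / 2.4157 = 0.3187

0.32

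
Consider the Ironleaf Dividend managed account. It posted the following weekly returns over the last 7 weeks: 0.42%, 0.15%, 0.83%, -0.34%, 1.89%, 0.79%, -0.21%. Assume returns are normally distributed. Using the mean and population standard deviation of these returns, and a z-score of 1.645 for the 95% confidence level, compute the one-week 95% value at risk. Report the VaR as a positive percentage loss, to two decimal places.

r̄ = (0.42 + 0.15 + 0.83 − 0.34 + 1.89 + 0.79 − 0.21) / 7 = 3.530 / 7 = 0.5043%
Σ(r − r̄)² = 3.4636; population σ = √(3.4636/7) = 0.7034%
VaR = −(r̄ − z·σ) = −(0.5043 − 1.645 × 0.7034) = −(-0.6528) = 0.6528%

0.65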